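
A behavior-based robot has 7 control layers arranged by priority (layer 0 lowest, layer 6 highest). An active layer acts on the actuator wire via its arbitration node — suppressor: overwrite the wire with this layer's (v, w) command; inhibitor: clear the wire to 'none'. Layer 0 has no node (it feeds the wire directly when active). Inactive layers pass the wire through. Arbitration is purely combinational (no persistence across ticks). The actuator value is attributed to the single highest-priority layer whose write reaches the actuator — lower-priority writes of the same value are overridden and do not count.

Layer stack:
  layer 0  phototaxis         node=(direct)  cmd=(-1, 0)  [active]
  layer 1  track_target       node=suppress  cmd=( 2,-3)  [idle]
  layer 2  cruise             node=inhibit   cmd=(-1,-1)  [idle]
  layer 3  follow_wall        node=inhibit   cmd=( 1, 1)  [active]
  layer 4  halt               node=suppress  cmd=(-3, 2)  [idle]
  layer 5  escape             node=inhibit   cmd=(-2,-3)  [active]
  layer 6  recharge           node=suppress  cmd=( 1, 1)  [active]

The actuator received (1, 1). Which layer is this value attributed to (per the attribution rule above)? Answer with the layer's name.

[0] phototaxis on; wire := (-1, 0)
[1] track_target off; pass (-1, 0)
[2] cruise off; pass (-1, 0)
[3] follow_wall on (inhibit); wire := none
[4] halt off; pass none
[5] escape on (inhibit); wire := none
[6] recharge on (suppress); wire := (1, 1)
output (1, 1)
last writer: layer 6 = recharge

recharge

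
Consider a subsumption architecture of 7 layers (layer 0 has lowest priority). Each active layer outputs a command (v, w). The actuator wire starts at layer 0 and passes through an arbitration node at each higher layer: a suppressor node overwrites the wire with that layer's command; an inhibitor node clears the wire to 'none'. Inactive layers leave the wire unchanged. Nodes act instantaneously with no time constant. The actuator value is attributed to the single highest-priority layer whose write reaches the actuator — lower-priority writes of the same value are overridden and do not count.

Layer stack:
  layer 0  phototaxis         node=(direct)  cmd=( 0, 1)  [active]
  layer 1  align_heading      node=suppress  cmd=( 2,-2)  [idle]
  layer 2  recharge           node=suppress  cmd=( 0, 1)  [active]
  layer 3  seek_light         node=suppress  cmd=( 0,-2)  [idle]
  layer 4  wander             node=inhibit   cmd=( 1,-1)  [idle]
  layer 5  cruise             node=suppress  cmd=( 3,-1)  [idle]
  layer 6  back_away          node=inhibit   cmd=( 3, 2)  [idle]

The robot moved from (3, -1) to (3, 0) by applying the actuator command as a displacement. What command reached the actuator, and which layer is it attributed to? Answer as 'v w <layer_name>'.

displacement = (3, 0) − (3, -1) = (0, 1)
L0 phototaxis: active, feeds wire = (0, 1)
L1 align_heading: idle → wire stays (0, 1)
L2 recharge: active, suppressor → wire = (0, 1)
L3 seek_light: idle → wire stays (0, 1)
L4 wander: idle → wire stays (0, 1)
L5 cruise: idle → wire stays (0, 1)
L6 back_away: idle → wire stays (0, 1)
actuator = (0, 1) — from layer 2 (recharge)

0 1 recharge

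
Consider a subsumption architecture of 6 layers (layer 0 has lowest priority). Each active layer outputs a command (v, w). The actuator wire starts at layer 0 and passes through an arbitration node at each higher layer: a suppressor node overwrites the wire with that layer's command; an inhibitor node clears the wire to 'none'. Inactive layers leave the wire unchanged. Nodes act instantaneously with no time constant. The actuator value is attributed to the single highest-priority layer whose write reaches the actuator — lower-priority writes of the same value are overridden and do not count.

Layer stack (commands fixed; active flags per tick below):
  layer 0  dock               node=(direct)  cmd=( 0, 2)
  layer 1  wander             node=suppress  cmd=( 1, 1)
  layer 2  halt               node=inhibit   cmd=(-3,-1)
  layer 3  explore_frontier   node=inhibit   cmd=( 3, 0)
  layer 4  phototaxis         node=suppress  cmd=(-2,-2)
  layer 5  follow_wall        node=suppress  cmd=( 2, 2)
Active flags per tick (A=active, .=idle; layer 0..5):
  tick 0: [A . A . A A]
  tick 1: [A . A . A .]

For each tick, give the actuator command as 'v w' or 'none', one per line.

tick 0:
  [0] dock on; wire := (0, 2)
  [1] wander off; pass (0, 2)
  [2] halt on (inhibit); wire := none
  [3] explore_frontier off; pass none
  [4] phototaxis on (suppress); wire := (-2, -2)
  [5] follow_wall on (suppress); wire := (2, 2)
  output (2, 2)
tick 1:
  [0] dock on; wire := (0, 2)
  [1] wander off; pass (0, 2)
  [2] halt on (inhibit); wire := none
  [3] explore_frontier off; pass none
  [4] phototaxis on (suppress); wire := (-2, -2)
  [5] follow_wall off; pass (-2, -2)
  output (-2, -2)

2 2
-2 -2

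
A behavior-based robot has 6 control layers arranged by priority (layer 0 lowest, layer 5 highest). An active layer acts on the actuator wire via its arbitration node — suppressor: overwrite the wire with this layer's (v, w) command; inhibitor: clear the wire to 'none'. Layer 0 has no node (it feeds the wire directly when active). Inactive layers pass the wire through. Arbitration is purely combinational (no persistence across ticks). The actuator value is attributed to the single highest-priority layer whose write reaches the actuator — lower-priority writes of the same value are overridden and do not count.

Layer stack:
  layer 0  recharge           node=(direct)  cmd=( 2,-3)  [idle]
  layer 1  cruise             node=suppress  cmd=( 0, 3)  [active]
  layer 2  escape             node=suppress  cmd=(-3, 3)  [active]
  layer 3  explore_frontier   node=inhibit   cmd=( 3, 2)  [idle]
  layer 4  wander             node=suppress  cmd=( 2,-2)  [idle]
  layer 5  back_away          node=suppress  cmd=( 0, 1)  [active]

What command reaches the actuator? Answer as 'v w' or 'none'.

0 1

layer 0 (recharge) idle — none
layer 1 (cruise) active — suppresses: (0, 3)
layer 2 (escape) active — suppresses: (-3, 3)
layer 3 (explore_frontier) idle — unchanged: (-3, 3)
layer 4 (wander) idle — unchanged: (-3, 3)
layer 5 (back_away) active — suppresses: (0, 1)
→ actuator (0, 1)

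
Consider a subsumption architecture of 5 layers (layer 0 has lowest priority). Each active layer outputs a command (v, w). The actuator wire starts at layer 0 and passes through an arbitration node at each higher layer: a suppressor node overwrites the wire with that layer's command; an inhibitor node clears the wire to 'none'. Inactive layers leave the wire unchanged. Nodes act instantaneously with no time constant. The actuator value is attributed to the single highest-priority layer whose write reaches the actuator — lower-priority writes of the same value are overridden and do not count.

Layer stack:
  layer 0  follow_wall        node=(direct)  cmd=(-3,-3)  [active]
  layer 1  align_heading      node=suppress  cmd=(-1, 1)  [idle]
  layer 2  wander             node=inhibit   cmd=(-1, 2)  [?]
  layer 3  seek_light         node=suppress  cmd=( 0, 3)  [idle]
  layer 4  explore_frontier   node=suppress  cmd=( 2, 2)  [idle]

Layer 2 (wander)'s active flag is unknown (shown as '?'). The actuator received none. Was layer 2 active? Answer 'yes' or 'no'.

yes

If layer 2 is active=yes:
  actuator would be none
If layer 2 is active=no:
  actuator would be (-3, -3)
Observed none, so layer 2 was active.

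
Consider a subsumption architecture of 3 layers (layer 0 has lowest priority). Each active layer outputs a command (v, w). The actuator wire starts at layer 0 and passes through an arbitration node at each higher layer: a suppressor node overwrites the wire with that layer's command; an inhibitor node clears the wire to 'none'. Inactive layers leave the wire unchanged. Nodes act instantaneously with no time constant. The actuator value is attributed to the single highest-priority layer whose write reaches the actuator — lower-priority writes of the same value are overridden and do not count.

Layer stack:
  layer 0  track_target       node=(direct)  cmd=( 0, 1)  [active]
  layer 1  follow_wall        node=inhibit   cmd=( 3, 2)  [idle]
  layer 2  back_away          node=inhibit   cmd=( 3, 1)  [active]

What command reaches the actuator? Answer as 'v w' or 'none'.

none

L0 track_target: active, feeds wire = (0, 1)
L1 follow_wall: idle → wire stays (0, 1)
L2 back_away: active, inhibitor → wire = none
actuator = none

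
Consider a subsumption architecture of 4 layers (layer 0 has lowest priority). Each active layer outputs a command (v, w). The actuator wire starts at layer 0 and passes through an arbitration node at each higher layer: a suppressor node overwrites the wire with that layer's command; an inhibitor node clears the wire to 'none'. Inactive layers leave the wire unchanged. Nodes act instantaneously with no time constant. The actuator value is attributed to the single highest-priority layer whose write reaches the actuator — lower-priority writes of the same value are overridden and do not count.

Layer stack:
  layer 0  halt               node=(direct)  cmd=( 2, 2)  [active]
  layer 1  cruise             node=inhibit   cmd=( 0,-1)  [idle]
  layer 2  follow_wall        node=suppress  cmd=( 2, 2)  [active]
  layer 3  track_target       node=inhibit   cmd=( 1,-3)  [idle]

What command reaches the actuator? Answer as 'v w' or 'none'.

[0] halt on; wire := (2, 2)
[1] cruise off; pass (2, 2)
[2] follow_wall on (suppress); wire := (2, 2)
[3] track_target off; pass (2, 2)
output (2, 2)

2 2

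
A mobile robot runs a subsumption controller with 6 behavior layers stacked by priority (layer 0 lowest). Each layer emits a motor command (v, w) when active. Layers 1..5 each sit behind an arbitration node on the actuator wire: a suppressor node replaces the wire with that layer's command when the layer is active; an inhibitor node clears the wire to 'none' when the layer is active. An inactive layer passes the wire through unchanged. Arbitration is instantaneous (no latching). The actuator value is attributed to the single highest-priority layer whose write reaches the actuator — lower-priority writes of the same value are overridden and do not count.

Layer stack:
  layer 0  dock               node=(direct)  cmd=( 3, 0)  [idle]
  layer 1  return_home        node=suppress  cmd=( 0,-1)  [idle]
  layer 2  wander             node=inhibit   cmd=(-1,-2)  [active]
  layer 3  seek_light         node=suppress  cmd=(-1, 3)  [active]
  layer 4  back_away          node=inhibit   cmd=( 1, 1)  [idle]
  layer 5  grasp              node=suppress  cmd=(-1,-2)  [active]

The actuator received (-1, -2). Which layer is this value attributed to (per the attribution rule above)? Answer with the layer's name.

layer 0 (dock) idle — none
layer 1 (return_home) idle — unchanged: none
layer 2 (wander) active — inhibits: none
layer 3 (seek_light) active — suppresses: (-1, 3)
layer 4 (back_away) idle — unchanged: (-1, 3)
layer 5 (grasp) active — suppresses: (-1, -2)
→ actuator (-1, -2)
last writer: layer 5 = grasp

grasp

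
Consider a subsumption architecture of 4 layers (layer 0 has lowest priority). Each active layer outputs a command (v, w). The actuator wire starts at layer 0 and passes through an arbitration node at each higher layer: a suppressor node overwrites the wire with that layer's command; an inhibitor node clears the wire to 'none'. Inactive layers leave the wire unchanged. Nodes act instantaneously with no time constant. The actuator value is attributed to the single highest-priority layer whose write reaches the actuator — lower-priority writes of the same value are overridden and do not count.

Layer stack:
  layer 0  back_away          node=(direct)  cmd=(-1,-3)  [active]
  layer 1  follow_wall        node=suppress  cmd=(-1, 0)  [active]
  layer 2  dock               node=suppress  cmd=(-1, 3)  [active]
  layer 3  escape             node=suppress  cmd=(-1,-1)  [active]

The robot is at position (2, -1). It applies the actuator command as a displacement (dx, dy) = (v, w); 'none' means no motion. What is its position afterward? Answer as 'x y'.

[0] back_away on; wire := (-1, -3)
[1] follow_wall on (suppress); wire := (-1, 0)
[2] dock on (suppress); wire := (-1, 3)
[3] escape on (suppress); wire := (-1, -1)
output (-1, -1)
position: (2, -1) + (-1, -1) = (1, -2)

1 -2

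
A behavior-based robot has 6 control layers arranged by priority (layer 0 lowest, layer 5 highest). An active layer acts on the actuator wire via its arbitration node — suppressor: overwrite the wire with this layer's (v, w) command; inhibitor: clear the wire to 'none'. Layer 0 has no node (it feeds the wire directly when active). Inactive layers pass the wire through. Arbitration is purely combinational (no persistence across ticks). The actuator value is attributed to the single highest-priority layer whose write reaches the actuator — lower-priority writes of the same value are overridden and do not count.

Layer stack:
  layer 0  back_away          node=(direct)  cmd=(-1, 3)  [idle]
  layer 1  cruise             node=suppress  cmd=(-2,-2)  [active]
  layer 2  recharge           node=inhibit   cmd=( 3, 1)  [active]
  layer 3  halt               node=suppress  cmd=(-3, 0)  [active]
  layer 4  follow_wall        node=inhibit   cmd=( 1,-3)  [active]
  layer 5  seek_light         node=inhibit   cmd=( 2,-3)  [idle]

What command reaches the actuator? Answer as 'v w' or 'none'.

none

L0 back_away: idle → wire = none
L1 cruise: active, suppressor → wire = (-2, -2)
L2 recharge: active, inhibitor → wire = none
L3 halt: active, suppressor → wire = (-3, 0)
L4 follow_wall: active, inhibitor → wire = none
L5 seek_light: idle → wire stays none
actuator = none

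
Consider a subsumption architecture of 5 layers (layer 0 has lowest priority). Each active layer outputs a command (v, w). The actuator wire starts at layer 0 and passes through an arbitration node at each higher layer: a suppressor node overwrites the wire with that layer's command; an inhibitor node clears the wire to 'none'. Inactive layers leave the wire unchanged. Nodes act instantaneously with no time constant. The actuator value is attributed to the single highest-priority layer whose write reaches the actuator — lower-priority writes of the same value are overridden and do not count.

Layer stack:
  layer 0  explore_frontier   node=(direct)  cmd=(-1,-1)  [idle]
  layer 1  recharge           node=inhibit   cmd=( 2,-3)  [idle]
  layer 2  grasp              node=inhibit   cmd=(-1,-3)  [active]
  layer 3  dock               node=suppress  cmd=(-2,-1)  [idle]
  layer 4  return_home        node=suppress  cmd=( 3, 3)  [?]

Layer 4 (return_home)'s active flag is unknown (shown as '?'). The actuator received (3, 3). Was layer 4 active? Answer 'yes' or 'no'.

If layer 4 is active=yes:
  actuator would be (3, 3)
If layer 4 is active=no:
  actuator would be none
Observed (3, 3), so layer 4 was active.

yes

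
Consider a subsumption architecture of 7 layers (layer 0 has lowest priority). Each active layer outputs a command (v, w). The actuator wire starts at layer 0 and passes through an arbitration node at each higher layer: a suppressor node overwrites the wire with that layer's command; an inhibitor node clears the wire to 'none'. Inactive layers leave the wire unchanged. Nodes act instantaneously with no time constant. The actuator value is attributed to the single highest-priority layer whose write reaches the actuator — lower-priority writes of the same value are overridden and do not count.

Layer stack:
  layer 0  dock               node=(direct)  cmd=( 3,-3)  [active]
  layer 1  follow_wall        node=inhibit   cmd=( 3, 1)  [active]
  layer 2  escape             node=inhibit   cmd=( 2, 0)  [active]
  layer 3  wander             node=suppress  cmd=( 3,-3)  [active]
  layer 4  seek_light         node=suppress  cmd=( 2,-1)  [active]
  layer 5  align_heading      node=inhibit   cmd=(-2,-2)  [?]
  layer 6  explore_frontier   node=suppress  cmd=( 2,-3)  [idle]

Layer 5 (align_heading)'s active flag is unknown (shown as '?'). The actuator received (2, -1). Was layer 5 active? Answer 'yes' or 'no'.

If layer 5 is active=yes:
  actuator would be none
If layer 5 is active=no:
  actuator would be (2, -1)
Observed (2, -1), so layer 5 was idle.

no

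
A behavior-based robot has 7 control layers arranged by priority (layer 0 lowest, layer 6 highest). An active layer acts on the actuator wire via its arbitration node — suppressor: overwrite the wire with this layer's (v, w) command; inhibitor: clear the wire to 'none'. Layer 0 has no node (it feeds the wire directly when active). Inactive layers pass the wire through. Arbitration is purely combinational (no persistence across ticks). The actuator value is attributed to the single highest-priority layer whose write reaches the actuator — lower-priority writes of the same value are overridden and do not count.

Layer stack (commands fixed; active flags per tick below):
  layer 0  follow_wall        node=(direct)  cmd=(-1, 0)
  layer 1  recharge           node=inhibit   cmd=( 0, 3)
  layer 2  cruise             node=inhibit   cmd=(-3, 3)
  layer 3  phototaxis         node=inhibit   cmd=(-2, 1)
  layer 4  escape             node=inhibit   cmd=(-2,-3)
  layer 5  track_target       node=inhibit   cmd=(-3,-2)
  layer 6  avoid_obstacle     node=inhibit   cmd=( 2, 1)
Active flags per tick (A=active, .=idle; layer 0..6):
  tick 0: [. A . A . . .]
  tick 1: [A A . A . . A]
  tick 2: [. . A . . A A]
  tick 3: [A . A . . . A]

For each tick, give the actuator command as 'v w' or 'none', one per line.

none
none
none
none

tick 0:
  L0 follow_wall: idle → wire = none
  L1 recharge: active, inhibitor → wire = none
  L2 cruise: idle → wire stays none
  L3 phototaxis: active, inhibitor → wire = none
  L4 escape: idle → wire stays none
  L5 track_target: idle → wire stays none
  L6 avoid_obstacle: idle → wire stays none
  actuator = none
tick 1:
  L0 follow_wall: active, feeds wire = (-1, 0)
  L1 recharge: active, inhibitor → wire = none
  L2 cruise: idle → wire stays none
  L3 phototaxis: active, inhibitor → wire = none
  L4 escape: idle → wire stays none
  L5 track_target: idle → wire stays none
  L6 avoid_obstacle: active, inhibitor → wire = none
  actuator = none
tick 2:
  L0 follow_wall: idle → wire = none
  L1 recharge: idle → wire stays none
  L2 cruise: active, inhibitor → wire = none
  L3 phototaxis: idle → wire stays none
  L4 escape: idle → wire stays none
  L5 track_target: active, inhibitor → wire = none
  L6 avoid_obstacle: active, inhibitor → wire = none
  actuator = none
tick 3:
  L0 follow_wall: active, feeds wire = (-1, 0)
  L1 recharge: idle → wire stays (-1, 0)
  L2 cruise: active, inhibitor → wire = none
  L3 phototaxis: idle → wire stays none
  L4 escape: idle → wire stays none
  L5 track_target: idle → wire stays none
  L6 avoid_obstacle: active, inhibitor → wire = none
  actuator = none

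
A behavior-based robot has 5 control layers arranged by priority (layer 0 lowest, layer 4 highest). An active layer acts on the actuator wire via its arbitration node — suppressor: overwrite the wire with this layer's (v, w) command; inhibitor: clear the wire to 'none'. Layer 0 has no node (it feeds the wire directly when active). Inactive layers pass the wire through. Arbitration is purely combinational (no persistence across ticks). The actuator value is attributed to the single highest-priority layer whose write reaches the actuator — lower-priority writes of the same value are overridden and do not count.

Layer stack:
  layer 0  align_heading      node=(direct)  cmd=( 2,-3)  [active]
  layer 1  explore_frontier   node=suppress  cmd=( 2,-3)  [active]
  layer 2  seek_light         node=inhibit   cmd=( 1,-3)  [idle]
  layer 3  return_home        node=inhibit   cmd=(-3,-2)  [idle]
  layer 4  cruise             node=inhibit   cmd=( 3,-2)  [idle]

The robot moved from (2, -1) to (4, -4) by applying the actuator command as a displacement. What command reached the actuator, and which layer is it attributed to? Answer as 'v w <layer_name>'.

2 -3 explore_frontier

displacement = (4, -4) − (2, -1) = (2, -3)
[0] align_heading on; wire := (2, -3)
[1] explore_frontier on (suppress); wire := (2, -3)
[2] seek_light off; pass (2, -3)
[3] return_home off; pass (2, -3)
[4] cruise off; pass (2, -3)
output (2, -3) — from layer 1 (explore_frontier)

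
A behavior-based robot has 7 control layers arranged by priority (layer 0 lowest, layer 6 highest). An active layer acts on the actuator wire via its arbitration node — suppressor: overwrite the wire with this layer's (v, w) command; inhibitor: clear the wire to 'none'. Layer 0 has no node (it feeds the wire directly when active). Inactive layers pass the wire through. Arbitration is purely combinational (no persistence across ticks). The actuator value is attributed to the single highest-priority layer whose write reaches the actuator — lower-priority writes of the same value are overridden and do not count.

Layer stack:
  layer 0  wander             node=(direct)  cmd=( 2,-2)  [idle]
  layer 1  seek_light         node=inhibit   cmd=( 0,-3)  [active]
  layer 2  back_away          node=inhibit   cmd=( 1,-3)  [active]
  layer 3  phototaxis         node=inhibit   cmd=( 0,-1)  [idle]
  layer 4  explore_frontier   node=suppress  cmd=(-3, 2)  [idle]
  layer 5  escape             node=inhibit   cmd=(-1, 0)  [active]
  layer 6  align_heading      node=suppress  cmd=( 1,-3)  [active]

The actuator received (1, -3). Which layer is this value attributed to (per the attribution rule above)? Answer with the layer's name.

align_heading

[0] wander off; wire := none
[1] seek_light on (inhibit); wire := none
[2] back_away on (inhibit); wire := none
[3] phototaxis off; pass none
[4] explore_frontier off; pass none
[5] escape on (inhibit); wire := none
[6] align_heading on (suppress); wire := (1, -3)
output (1, -3)
last writer: layer 6 = align_heading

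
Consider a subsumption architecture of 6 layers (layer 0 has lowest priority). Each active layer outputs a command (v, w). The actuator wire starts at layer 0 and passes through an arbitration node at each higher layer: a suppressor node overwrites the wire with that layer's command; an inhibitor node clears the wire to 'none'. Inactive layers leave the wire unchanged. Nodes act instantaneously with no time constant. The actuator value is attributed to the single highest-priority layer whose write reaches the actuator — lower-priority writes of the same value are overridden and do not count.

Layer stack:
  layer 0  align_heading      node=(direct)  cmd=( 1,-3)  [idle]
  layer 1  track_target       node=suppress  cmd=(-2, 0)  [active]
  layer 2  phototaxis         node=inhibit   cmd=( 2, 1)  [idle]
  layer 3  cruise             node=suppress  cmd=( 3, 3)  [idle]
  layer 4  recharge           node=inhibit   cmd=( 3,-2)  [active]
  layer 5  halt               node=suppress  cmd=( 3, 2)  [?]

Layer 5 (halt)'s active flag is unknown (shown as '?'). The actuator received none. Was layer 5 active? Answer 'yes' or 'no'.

If layer 5 is active=yes:
  actuator would be (3, 2)
If layer 5 is active=no:
  actuator would be none
Observed none, so layer 5 was idle.

no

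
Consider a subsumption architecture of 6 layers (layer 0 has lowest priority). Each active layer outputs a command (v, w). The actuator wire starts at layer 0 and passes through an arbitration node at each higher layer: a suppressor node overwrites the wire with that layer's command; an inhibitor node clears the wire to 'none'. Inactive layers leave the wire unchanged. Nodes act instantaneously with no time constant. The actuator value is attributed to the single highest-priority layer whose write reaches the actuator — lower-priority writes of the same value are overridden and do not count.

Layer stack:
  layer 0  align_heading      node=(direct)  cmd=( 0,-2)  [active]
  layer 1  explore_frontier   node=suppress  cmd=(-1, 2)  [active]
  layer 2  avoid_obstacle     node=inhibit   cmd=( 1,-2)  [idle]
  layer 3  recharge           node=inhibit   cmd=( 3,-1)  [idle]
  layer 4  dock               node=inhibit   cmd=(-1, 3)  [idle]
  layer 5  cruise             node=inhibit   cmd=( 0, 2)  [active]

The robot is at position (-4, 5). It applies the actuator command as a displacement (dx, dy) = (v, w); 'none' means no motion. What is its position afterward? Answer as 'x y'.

-4 5

layer 0 (align_heading) active — direct: (0, -2)
layer 1 (explore_frontier) active — suppresses: (-1, 2)
layer 2 (avoid_obstacle) idle — unchanged: (-1, 2)
layer 3 (recharge) idle — unchanged: (-1, 2)
layer 4 (dock) idle — unchanged: (-1, 2)
layer 5 (cruise) active — inhibits: none
→ actuator none
position: (-4, 5) + none = (-4, 5)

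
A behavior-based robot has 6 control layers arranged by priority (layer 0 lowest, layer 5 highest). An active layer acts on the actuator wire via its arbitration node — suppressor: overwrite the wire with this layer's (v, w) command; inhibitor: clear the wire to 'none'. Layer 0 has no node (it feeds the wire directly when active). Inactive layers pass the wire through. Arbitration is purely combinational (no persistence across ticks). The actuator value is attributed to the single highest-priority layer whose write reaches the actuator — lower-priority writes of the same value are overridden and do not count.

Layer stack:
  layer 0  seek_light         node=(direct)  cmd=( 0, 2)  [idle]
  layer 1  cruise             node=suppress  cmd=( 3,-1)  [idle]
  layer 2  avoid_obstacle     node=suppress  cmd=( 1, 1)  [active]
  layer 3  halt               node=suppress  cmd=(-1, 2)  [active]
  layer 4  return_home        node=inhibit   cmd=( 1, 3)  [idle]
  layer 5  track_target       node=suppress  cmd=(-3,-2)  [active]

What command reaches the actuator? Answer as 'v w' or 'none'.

[0] seek_light off; wire := none
[1] cruise off; pass none
[2] avoid_obstacle on (suppress); wire := (1, 1)
[3] halt on (suppress); wire := (-1, 2)
[4] return_home off; pass (-1, 2)
[5] track_target on (suppress); wire := (-3, -2)
output (-3, -2)

-3 -2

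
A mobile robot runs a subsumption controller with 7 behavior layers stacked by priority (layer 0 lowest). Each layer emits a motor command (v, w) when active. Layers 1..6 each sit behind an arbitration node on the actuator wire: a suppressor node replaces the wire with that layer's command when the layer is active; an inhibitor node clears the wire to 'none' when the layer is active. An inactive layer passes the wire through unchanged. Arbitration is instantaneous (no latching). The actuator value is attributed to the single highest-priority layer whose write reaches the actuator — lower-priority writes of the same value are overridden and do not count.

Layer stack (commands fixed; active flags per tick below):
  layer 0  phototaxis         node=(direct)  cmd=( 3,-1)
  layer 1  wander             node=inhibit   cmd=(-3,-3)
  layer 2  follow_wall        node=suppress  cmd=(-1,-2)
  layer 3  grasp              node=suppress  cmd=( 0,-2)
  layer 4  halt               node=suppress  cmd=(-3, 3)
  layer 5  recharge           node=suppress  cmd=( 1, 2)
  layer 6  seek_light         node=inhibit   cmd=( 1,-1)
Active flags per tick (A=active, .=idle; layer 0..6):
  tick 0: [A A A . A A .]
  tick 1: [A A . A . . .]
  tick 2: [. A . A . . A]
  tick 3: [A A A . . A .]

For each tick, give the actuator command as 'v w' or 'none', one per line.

1 2
0 -2
none
1 2

tick 0:
  [0] phototaxis on; wire := (3, -1)
  [1] wander on (inhibit); wire := none
  [2] follow_wall on (suppress); wire := (-1, -2)
  [3] grasp off; pass (-1, -2)
  [4] halt on (suppress); wire := (-3, 3)
  [5] recharge on (suppress); wire := (1, 2)
  [6] seek_light off; pass (1, 2)
  output (1, 2)
tick 1:
  [0] phototaxis on; wire := (3, -1)
  [1] wander on (inhibit); wire := none
  [2] follow_wall off; pass none
  [3] grasp on (suppress); wire := (0, -2)
  [4] halt off; pass (0, -2)
  [5] recharge off; pass (0, -2)
  [6] seek_light off; pass (0, -2)
  output (0, -2)
tick 2:
  [0] phototaxis off; wire := none
  [1] wander on (inhibit); wire := none
  [2] follow_wall off; pass none
  [3] grasp on (suppress); wire := (0, -2)
  [4] halt off; pass (0, -2)
  [5] recharge off; pass (0, -2)
  [6] seek_light on (inhibit); wire := none
  output none
tick 3:
  [0] phototaxis on; wire := (3, -1)
  [1] wander on (inhibit); wire := none
  [2] follow_wall on (suppress); wire := (-1, -2)
  [3] grasp off; pass (-1, -2)
  [4] halt off; pass (-1, -2)
  [5] recharge on (suppress); wire := (1, 2)
  [6] seek_light off; pass (1, 2)
  output (1, 2)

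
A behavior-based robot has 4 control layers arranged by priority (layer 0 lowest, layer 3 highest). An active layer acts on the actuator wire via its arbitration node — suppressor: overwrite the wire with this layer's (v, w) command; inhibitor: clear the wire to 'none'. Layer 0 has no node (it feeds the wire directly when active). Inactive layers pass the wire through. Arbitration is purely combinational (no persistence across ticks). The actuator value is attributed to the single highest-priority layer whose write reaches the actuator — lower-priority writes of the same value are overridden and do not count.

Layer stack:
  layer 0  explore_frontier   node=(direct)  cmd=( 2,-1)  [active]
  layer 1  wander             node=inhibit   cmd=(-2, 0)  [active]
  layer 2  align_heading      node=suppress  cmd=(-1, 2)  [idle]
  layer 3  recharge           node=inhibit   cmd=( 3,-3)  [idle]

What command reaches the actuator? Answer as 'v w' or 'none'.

none

L0 explore_frontier: active, feeds wire = (2, -1)
L1 wander: active, inhibitor → wire = none
L2 align_heading: idle → wire stays none
L3 recharge: idle → wire stays none
actuator = none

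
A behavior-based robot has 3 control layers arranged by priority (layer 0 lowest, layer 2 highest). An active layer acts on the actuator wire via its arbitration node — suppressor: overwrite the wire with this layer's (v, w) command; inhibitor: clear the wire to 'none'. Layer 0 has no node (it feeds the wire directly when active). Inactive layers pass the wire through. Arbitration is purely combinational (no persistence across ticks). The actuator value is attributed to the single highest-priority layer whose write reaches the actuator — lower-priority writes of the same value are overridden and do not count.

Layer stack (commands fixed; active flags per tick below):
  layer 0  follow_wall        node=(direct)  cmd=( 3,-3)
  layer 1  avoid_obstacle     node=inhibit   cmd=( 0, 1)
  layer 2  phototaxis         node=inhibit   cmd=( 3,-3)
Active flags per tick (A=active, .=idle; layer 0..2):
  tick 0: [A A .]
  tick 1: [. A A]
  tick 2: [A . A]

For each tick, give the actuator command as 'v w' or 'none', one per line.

tick 0:
  layer 0 (follow_wall) active — direct: (3, -3)
  layer 1 (avoid_obstacle) active — inhibits: none
  layer 2 (phototaxis) idle — unchanged: none
  → actuator none
tick 1:
  layer 0 (follow_wall) idle — none
  layer 1 (avoid_obstacle) active — inhibits: none
  layer 2 (phototaxis) active — inhibits: none
  → actuator none
tick 2:
  layer 0 (follow_wall) active — direct: (3, -3)
  layer 1 (avoid_obstacle) idle — unchanged: (3, -3)
  layer 2 (phototaxis) active — inhibits: none
  → actuator none

none
none
none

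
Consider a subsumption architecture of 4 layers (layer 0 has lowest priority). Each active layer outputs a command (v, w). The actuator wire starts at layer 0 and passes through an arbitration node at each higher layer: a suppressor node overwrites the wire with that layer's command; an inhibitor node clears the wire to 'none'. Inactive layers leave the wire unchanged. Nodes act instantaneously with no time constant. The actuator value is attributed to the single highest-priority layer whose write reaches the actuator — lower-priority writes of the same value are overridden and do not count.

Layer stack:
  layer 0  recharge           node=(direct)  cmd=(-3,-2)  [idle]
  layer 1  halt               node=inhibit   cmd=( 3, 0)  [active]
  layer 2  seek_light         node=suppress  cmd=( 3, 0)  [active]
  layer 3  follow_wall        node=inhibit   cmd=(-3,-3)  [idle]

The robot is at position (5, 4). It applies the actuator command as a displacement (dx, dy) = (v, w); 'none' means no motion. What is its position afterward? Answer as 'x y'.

8 4

[0] recharge off; wire := none
[1] halt on (inhibit); wire := none
[2] seek_light on (suppress); wire := (3, 0)
[3] follow_wall off; pass (3, 0)
output (3, 0)
position: (5, 4) + (3, 0) = (8, 4)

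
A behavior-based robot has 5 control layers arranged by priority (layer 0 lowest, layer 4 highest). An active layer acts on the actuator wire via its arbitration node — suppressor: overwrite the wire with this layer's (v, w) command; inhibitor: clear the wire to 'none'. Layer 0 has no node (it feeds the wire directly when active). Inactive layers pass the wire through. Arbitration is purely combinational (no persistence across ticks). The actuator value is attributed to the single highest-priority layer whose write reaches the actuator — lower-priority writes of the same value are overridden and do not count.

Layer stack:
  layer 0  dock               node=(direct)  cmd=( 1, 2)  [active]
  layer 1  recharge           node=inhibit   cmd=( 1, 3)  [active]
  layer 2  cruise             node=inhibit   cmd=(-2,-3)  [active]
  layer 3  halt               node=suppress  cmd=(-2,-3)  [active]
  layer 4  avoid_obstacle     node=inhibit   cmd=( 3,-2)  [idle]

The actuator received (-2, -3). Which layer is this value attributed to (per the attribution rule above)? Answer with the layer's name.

[0] dock on; wire := (1, 2)
[1] recharge on (inhibit); wire := none
[2] cruise on (inhibit); wire := none
[3] halt on (suppress); wire := (-2, -3)
[4] avoid_obstacle off; pass (-2, -3)
output (-2, -3)
last writer: layer 3 = halt

halt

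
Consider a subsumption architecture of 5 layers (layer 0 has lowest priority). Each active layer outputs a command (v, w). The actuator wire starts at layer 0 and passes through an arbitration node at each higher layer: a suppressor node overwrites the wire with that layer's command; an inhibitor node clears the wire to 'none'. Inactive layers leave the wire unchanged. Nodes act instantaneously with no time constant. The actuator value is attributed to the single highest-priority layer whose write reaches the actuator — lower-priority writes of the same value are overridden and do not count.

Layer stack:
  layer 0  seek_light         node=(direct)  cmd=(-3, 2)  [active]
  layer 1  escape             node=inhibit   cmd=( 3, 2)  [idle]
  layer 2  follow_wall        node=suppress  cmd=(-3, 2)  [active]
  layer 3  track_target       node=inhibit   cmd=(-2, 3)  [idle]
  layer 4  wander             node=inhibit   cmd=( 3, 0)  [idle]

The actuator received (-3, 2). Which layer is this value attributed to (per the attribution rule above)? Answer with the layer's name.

[0] seek_light on; wire := (-3, 2)
[1] escape off; pass (-3, 2)
[2] follow_wall on (suppress); wire := (-3, 2)
[3] track_target off; pass (-3, 2)
[4] wander off; pass (-3, 2)
output (-3, 2)
last writer: layer 2 = follow_wall

follow_wall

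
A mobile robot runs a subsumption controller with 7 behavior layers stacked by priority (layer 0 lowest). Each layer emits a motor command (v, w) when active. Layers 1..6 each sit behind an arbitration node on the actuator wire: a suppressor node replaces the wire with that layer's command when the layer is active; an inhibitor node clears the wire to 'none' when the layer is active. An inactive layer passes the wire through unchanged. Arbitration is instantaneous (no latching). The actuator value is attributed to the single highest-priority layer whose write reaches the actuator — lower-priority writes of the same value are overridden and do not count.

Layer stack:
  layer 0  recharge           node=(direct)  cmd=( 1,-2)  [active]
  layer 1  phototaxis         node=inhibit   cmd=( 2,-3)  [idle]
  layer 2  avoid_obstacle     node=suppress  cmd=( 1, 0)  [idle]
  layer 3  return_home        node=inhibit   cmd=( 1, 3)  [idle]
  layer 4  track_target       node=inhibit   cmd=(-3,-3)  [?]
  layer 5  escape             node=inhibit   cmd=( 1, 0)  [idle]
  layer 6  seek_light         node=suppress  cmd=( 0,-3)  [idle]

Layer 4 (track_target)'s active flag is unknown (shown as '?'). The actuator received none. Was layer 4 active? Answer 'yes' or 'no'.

yes

If layer 4 is active=yes:
  actuator would be none
If layer 4 is active=no:
  actuator would be (1, -2)
Observed none, so layer 4 was active.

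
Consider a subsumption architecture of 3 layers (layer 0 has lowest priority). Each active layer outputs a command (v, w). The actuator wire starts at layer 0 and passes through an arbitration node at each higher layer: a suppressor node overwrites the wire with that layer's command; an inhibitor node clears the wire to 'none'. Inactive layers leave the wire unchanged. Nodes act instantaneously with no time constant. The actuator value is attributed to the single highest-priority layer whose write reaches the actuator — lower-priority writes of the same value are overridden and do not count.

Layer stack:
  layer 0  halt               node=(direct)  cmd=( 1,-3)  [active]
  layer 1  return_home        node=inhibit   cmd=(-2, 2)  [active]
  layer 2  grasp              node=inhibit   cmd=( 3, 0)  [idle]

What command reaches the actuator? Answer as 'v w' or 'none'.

none

[0] halt on; wire := (1, -3)
[1] return_home on (inhibit); wire := none
[2] grasp off; pass none
output none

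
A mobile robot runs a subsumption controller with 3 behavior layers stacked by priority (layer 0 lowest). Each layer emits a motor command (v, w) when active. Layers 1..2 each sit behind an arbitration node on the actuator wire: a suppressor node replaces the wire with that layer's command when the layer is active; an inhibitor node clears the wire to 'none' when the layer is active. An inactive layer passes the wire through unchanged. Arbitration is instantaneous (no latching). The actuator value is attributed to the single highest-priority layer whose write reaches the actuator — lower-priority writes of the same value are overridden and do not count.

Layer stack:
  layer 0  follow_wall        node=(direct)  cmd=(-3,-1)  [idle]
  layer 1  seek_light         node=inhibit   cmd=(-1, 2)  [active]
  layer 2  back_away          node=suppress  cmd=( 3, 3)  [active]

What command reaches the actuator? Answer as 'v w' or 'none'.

3 3

layer 0 (follow_wall) idle — none
layer 1 (seek_light) active — inhibits: none
layer 2 (back_away) active — suppresses: (3, 3)
→ actuator (3, 3)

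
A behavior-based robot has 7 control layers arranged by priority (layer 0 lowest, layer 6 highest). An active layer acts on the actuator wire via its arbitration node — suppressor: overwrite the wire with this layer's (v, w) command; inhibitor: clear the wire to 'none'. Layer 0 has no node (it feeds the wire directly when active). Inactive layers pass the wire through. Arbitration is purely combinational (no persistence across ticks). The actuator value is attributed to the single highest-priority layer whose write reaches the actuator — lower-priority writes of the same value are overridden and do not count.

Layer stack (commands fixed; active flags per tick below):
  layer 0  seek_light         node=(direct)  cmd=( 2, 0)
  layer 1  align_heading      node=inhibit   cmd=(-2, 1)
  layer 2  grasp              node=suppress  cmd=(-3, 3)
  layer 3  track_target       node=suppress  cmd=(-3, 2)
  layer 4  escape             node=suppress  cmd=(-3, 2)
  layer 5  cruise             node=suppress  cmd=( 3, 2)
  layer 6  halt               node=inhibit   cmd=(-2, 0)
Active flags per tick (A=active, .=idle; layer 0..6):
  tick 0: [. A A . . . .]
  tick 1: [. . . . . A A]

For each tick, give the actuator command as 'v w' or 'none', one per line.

tick 0:
  [0] seek_light off; wire := none
  [1] align_heading on (inhibit); wire := none
  [2] grasp on (suppress); wire := (-3, 3)
  [3] track_target off; pass (-3, 3)
  [4] escape off; pass (-3, 3)
  [5] cruise off; pass (-3, 3)
  [6] halt off; pass (-3, 3)
  output (-3, 3)
tick 1:
  [0] seek_light off; wire := none
  [1] align_heading off; pass none
  [2] grasp off; pass none
  [3] track_target off; pass none
  [4] escape off; pass none
  [5] cruise on (suppress); wire := (3, 2)
  [6] halt on (inhibit); wire := none
  output none

-3 3
none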